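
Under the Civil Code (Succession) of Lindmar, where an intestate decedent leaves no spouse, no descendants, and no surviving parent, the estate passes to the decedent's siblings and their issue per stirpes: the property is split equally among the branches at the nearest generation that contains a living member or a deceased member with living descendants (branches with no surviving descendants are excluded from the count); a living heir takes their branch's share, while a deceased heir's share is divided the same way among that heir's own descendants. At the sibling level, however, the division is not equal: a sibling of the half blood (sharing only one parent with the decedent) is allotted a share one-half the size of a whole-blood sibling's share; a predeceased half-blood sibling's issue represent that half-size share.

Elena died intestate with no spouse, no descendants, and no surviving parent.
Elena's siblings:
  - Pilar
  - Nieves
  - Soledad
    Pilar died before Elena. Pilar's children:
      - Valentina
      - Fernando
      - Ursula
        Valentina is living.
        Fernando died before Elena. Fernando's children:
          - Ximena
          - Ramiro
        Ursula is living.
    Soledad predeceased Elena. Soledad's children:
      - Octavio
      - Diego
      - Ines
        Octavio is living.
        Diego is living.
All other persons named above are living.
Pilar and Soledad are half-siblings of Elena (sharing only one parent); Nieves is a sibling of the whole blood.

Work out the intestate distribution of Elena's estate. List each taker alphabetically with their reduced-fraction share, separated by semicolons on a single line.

Diego 1/12; Ines 1/12; Nieves 1/2; Octavio 1/12; Ramiro 1/24; Ursula 1/12; Valentina 1/12; Ximena 1/24

No spouse, descendants, or parent survives, so the estate passes to Elena's siblings per stirpes.
Half-blood siblings count for one-half the weight of whole-blood siblings at the initial division.
Dividing 1 in proportion to weights (total weight 2): Pilar (weight 1/2) → 1/4; Nieves (weight 1) → 1/2; Soledad (weight 1/2) → 1/4.
Pilar predeceased; the 1/4 allotted to Pilar's branch passes to Pilar's issue by representation.
The 1/4 is divided into 3 equal shares of 1/12 among Valentina, Fernando, Ursula.
Valentina is living and takes 1/12.
Fernando predeceased; the 1/12 allotted to Fernando's branch passes to Fernando's issue by representation.
The 1/12 is divided into 2 equal shares of 1/24 among Ximena, Ramiro.
Ximena is living and takes 1/24.
Ramiro is living and takes 1/24.
Ursula is living and takes 1/12.
Nieves is living and takes 1/2.
Soledad predeceased; the 1/4 allotted to Soledad's branch passes to Soledad's issue by representation.
The 1/4 is divided into 3 equal shares of 1/12 among Octavio, Diego, Ines.
Octavio is living and takes 1/12.
Diego is living and takes 1/12.
Ines is living and takes 1/12.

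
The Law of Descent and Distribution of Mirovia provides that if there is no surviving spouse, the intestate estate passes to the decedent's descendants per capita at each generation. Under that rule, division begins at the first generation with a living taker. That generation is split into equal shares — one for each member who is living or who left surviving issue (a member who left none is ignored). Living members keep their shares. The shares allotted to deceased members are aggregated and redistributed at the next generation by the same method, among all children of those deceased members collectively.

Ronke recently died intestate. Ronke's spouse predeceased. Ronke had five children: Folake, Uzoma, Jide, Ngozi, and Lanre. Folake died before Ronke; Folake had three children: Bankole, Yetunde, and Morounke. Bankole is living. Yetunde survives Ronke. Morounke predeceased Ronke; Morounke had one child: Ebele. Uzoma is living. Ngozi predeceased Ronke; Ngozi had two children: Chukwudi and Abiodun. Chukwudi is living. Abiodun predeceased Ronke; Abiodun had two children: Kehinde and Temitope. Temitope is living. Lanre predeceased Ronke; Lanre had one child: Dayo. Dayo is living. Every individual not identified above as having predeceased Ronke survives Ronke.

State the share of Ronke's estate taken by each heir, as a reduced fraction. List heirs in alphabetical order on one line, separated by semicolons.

Bankole 1/10; Chukwudi 1/10; Dayo 1/10; Ebele 1/15; Jide 1/5; Kehinde 1/15; Temitope 1/15; Uzoma 1/5; Yetunde 1/10

There is no surviving spouse, so the entire estate passes to Ronke's descendants per capita at each generation.
At generation 1 (Folake, Uzoma, Jide, Ngozi, Lanre) there are 5 shares of (1)/5 = 1/5 each.
Living: Uzoma and Jide — each takes 1/5.
Deceased: Folake, Ngozi, and Lanre. Their combined 3/5 is pooled and carried to generation 2.
At generation 2 (Bankole, Yetunde, Morounke, Chukwudi, Abiodun, Dayo) there are 6 shares of (3/5)/6 = 1/10 each.
Living: Bankole, Yetunde, Chukwudi, and Dayo — each takes 1/10.
Deceased: Morounke and Abiodun. Their combined 1/5 is pooled and carried to generation 3.
At generation 3 (Ebele, Kehinde, Temitope) there are 3 shares of (1/5)/3 = 1/15 each.
Living: Ebele, Kehinde, and Temitope — each takes 1/15.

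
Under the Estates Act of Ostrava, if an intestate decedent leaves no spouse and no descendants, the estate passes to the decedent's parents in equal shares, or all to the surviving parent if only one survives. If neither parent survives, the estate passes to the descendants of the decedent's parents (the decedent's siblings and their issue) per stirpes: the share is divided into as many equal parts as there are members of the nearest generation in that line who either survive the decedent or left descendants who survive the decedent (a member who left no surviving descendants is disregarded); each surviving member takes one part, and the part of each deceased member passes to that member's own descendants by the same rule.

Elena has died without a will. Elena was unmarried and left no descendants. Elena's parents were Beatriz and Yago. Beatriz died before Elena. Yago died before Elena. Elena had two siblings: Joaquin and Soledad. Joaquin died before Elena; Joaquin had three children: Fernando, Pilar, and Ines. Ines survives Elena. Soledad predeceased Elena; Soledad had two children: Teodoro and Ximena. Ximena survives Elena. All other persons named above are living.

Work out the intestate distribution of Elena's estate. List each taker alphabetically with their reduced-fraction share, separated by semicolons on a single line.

Neither parent survives and there are no descendants, so the estate passes to Elena's siblings and their issue per stirpes.
The estate is divided into 2 equal shares of 1/2 among Joaquin, Soledad.
Joaquin predeceased; the 1/2 allotted to Joaquin's branch passes to Joaquin's issue by representation.
The 1/2 is divided into 3 equal shares of 1/6 among Fernando, Pilar, Ines.
Fernando is living and takes 1/6.
Pilar is living and takes 1/6.
Ines is living and takes 1/6.
Soledad predeceased; the 1/2 allotted to Soledad's branch passes to Soledad's issue by representation.
The 1/2 is divided into 2 equal shares of 1/4 among Teodoro, Ximena.
Teodoro is living and takes 1/4.
Ximena is living and takes 1/4.

Fernando 1/6; Ines 1/6; Pilar 1/6; Teodoro 1/4; Ximena 1/4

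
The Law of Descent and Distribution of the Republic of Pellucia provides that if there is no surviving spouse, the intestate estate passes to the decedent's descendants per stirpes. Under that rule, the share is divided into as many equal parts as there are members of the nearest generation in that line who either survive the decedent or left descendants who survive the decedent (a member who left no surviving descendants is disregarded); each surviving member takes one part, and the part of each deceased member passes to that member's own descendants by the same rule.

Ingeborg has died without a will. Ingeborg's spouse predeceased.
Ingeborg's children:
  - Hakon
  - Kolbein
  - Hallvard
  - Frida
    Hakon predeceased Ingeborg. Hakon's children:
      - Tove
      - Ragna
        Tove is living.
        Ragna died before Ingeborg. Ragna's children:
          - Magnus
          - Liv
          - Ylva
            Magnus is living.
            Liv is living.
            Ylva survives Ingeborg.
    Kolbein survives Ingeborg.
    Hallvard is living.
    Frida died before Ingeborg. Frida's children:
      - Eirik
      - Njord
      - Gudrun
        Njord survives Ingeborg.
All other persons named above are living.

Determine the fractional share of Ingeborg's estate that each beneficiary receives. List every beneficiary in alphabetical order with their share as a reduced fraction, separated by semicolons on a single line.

There is no surviving spouse, so the entire estate passes to Ingeborg's descendants per stirpes.
The estate is divided into 4 equal shares of 1/4 among Hakon, Kolbein, Hallvard, Frida.
Hakon predeceased; the 1/4 allotted to Hakon's branch passes to Hakon's issue by representation.
The 1/4 is divided into 2 equal shares of 1/8 among Tove, Ragna.
Tove is living and takes 1/8.
Ragna predeceased; the 1/8 allotted to Ragna's branch passes to Ragna's issue by representation.
The 1/8 is divided into 3 equal shares of 1/24 among Magnus, Liv, Ylva.
Magnus is living and takes 1/24.
Liv is living and takes 1/24.
Ylva is living and takes 1/24.
Kolbein is living and takes 1/4.
Hallvard is living and takes 1/4.
Frida predeceased; the 1/4 allotted to Frida's branch passes to Frida's issue by representation.
The 1/4 is divided into 3 equal shares of 1/12 among Eirik, Njord, Gudrun.
Eirik is living and takes 1/12.
Njord is living and takes 1/12.
Gudrun is living and takes 1/12.

Eirik 1/12; Gudrun 1/12; Hallvard 1/4; Kolbein 1/4; Liv 1/24; Magnus 1/24; Njord 1/12; Tove 1/8; Ylva 1/24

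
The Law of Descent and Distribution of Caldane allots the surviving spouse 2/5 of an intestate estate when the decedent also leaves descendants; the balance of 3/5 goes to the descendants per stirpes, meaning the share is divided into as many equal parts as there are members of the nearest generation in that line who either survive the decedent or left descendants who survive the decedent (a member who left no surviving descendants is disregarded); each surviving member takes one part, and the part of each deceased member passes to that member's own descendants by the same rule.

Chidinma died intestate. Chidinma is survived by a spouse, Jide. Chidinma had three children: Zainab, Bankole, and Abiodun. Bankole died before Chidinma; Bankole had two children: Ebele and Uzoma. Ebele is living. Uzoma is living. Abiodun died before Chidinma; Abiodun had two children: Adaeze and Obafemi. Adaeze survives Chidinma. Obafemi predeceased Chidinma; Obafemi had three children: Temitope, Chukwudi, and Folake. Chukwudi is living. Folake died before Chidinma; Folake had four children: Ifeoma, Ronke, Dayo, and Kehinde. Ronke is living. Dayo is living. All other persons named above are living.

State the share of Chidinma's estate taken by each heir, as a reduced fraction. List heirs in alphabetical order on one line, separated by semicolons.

Adaeze 1/10; Chukwudi 1/30; Dayo 1/120; Ebele 1/10; Ifeoma 1/120; Jide 2/5; Kehinde 1/120; Ronke 1/120; Temitope 1/30; Uzoma 1/10; Zainab 1/5

Jide, as surviving spouse, takes 2/5.
The remaining 3/5 passes to Chidinma's descendants per stirpes.
The 3/5 is divided into 3 equal shares of 1/5 among Zainab, Bankole, Abiodun.
Zainab is living and takes 1/5.
Bankole predeceased; the 1/5 allotted to Bankole's branch passes to Bankole's issue by representation.
The 1/5 is divided into 2 equal shares of 1/10 among Ebele, Uzoma.
Ebele is living and takes 1/10.
Uzoma is living and takes 1/10.
Abiodun predeceased; the 1/5 allotted to Abiodun's branch passes to Abiodun's issue by representation.
The 1/5 is divided into 2 equal shares of 1/10 among Adaeze, Obafemi.
Adaeze is living and takes 1/10.
Obafemi predeceased; the 1/10 allotted to Obafemi's branch passes to Obafemi's issue by representation.
The 1/10 is divided into 3 equal shares of 1/30 among Temitope, Chukwudi, Folake.
Temitope is living and takes 1/30.
Chukwudi is living and takes 1/30.
Folake predeceased; the 1/30 allotted to Folake's branch passes to Folake's issue by representation.
The 1/30 is divided into 4 equal shares of 1/120 among Ifeoma, Ronke, Dayo, Kehinde.
Ifeoma is living and takes 1/120.
Ronke is living and takes 1/120.
Dayo is living and takes 1/120.
Kehinde is living and takes 1/120.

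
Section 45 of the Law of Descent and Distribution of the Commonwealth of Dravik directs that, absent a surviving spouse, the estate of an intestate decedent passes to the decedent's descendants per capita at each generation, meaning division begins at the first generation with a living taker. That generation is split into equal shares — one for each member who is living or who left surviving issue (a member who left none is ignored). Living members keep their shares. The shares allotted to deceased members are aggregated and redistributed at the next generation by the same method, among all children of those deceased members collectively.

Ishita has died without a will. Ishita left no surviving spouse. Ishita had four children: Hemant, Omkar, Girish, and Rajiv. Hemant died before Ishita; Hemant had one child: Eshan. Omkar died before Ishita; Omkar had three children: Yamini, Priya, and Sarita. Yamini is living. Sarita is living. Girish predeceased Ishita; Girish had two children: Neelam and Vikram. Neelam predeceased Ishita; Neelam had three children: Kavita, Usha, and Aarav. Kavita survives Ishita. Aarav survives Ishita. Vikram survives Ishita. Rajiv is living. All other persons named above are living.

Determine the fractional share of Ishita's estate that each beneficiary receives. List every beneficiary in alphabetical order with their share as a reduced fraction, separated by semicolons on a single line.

There is no surviving spouse, so the entire estate passes to Ishita's descendants per capita at each generation.
At generation 1 (Hemant, Omkar, Girish, Rajiv) there are 4 shares of (1)/4 = 1/4 each.
Living: Rajiv — each takes 1/4.
Deceased: Hemant, Omkar, and Girish. Their combined 3/4 is pooled and carried to generation 2.
At generation 2 (Eshan, Yamini, Priya, Sarita, Neelam, Vikram) there are 6 shares of (3/4)/6 = 1/8 each.
Living: Eshan, Yamini, Priya, Sarita, and Vikram — each takes 1/8.
Deceased: Neelam. That 1/8 share is carried to generation 3.
At generation 3 (Kavita, Usha, Aarav) there are 3 shares of (1/8)/3 = 1/24 each.
Living: Kavita, Usha, and Aarav — each takes 1/24.

Aarav 1/24; Eshan 1/8; Kavita 1/24; Priya 1/8; Rajiv 1/4; Sarita 1/8; Usha 1/24; Vikram 1/8; Yamini 1/8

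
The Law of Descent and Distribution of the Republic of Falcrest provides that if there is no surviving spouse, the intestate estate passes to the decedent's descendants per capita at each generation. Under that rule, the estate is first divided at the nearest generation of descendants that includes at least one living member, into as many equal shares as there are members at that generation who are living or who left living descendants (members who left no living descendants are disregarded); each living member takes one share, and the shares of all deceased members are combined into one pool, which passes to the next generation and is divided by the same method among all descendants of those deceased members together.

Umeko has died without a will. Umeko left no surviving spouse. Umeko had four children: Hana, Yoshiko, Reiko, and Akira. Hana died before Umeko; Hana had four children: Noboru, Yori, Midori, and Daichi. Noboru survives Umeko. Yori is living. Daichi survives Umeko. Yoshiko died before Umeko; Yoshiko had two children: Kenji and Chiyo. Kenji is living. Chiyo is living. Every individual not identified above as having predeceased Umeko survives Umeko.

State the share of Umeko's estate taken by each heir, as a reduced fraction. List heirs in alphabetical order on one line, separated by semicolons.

Akira 1/4; Chiyo 1/12; Daichi 1/12; Kenji 1/12; Midori 1/12; Noboru 1/12; Reiko 1/4; Yori 1/12

There is no surviving spouse, so the entire estate passes to Umeko's descendants per capita at each generation.
At generation 1 (Hana, Yoshiko, Reiko, Akira) there are 4 shares of (1)/4 = 1/4 each.
Living: Reiko and Akira — each takes 1/4.
Deceased: Hana and Yoshiko. Their combined 1/2 is pooled and carried to generation 2.
At generation 2 (Noboru, Yori, Midori, Daichi, Kenji, Chiyo) there are 6 shares of (1/2)/6 = 1/12 each.
Living: Noboru, Yori, Midori, Daichi, Kenji, and Chiyo — each takes 1/12.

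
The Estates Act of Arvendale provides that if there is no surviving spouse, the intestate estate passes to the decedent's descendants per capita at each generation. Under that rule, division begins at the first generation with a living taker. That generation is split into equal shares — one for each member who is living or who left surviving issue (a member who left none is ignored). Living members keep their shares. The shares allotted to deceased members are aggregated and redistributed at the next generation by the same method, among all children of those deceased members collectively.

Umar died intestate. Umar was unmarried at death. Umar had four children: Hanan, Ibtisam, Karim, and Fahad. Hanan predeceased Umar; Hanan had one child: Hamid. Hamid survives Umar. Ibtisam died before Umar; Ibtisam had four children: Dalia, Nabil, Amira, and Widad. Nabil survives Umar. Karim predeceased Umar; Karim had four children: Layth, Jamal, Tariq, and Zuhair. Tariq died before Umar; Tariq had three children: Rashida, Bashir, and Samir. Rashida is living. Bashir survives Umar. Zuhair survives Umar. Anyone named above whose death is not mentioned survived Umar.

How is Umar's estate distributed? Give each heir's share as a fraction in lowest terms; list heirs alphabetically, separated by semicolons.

Amira 1/12; Bashir 1/36; Dalia 1/12; Fahad 1/4; Hamid 1/12; Jamal 1/12; Layth 1/12; Nabil 1/12; Rashida 1/36; Samir 1/36; Widad 1/12; Zuhair 1/12

There is no surviving spouse, so the entire estate passes to Umar's descendants per capita at each generation.
At generation 1 (Hanan, Ibtisam, Karim, Fahad) there are 4 shares of (1)/4 = 1/4 each.
Living: Fahad — each takes 1/4.
Deceased: Hanan, Ibtisam, and Karim. Their combined 3/4 is pooled and carried to generation 2.
At generation 2 (Hamid, Dalia, Nabil, Amira, Widad, Layth, Jamal, Tariq, Zuhair) there are 9 shares of (3/4)/9 = 1/12 each.
Living: Hamid, Dalia, Nabil, Amira, Widad, Layth, Jamal, and Zuhair — each takes 1/12.
Deceased: Tariq. That 1/12 share is carried to generation 3.
At generation 3 (Rashida, Bashir, Samir) there are 3 shares of (1/12)/3 = 1/36 each.
Living: Rashida, Bashir, and Samir — each takes 1/36.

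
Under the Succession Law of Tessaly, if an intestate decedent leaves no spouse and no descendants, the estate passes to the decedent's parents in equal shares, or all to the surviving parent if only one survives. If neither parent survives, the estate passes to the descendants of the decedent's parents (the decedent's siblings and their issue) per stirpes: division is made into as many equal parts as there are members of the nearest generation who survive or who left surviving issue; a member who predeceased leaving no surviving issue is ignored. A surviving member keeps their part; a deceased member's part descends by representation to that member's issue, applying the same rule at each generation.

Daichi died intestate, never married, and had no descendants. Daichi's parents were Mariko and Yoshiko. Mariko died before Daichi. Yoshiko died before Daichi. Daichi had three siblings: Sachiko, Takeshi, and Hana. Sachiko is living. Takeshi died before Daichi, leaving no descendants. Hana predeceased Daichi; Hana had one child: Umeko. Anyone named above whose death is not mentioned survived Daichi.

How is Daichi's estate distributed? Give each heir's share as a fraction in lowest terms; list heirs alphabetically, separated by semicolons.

Neither parent survives and there are no descendants, so the estate passes to Daichi's siblings and their issue per stirpes.
Takeshi left no surviving issue, so that branch lapses and is disregarded.
The estate is divided into 2 equal shares of 1/2 among Sachiko, Hana.
Sachiko is living and takes 1/2.
Hana predeceased; the 1/2 allotted to Hana's branch passes to Hana's issue by representation.
Umeko is the sole taker at this level and receives the full 1/2.

Sachiko 1/2; Umeko 1/2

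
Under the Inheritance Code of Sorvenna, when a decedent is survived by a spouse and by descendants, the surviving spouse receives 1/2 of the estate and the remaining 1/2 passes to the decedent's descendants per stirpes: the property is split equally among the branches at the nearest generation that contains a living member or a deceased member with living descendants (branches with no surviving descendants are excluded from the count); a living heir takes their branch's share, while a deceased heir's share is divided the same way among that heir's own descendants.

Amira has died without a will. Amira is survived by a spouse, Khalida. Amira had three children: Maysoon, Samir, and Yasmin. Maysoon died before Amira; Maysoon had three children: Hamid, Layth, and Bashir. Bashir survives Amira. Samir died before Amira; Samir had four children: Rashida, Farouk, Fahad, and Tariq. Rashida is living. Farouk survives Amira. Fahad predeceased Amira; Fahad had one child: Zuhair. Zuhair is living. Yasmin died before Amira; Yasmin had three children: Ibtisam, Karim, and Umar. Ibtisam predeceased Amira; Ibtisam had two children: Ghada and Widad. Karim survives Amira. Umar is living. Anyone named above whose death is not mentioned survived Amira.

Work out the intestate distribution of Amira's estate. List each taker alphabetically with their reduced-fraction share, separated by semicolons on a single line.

Khalida, as surviving spouse, takes 1/2.
The remaining 1/2 passes to Amira's descendants per stirpes.
The 1/2 is divided into 3 equal shares of 1/6 among Maysoon, Samir, Yasmin.
Maysoon predeceased; the 1/6 allotted to Maysoon's branch passes to Maysoon's issue by representation.
The 1/6 is divided into 3 equal shares of 1/18 among Hamid, Layth, Bashir.
Hamid is living and takes 1/18.
Layth is living and takes 1/18.
Bashir is living and takes 1/18.
Samir predeceased; the 1/6 allotted to Samir's branch passes to Samir's issue by representation.
The 1/6 is divided into 4 equal shares of 1/24 among Rashida, Farouk, Fahad, Tariq.
Rashida is living and takes 1/24.
Farouk is living and takes 1/24.
Fahad predeceased; the 1/24 allotted to Fahad's branch passes to Fahad's issue by representation.
Zuhair is the sole taker at this level and receives the full 1/24.
Tariq is living and takes 1/24.
Yasmin predeceased; the 1/6 allotted to Yasmin's branch passes to Yasmin's issue by representation.
The 1/6 is divided into 3 equal shares of 1/18 among Ibtisam, Karim, Umar.
Ibtisam predeceased; the 1/18 allotted to Ibtisam's branch passes to Ibtisam's issue by representation.
The 1/18 is divided into 2 equal shares of 1/36 among Ghada, Widad.
Ghada is living and takes 1/36.
Widad is living and takes 1/36.
Karim is living and takes 1/18.
Umar is living and takes 1/18.

Bashir 1/18; Farouk 1/24; Ghada 1/36; Hamid 1/18; Karim 1/18; Khalida 1/2; Layth 1/18; Rashida 1/24; Tariq 1/24; Umar 1/18; Widad 1/36; Zuhair 1/24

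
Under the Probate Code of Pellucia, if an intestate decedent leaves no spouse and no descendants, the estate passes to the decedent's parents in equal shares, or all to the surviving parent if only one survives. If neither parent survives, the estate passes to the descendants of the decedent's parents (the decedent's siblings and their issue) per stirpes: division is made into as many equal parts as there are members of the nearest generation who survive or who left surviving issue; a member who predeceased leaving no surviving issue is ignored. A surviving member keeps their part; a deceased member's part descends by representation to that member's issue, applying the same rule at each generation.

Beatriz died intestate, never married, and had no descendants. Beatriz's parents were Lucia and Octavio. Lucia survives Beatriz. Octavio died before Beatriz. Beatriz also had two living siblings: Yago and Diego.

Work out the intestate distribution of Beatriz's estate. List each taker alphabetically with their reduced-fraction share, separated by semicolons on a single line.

Lucia 1

Only one parent, Lucia, survives, so Lucia takes the entire estate. The siblings take nothing because a surviving parent has priority.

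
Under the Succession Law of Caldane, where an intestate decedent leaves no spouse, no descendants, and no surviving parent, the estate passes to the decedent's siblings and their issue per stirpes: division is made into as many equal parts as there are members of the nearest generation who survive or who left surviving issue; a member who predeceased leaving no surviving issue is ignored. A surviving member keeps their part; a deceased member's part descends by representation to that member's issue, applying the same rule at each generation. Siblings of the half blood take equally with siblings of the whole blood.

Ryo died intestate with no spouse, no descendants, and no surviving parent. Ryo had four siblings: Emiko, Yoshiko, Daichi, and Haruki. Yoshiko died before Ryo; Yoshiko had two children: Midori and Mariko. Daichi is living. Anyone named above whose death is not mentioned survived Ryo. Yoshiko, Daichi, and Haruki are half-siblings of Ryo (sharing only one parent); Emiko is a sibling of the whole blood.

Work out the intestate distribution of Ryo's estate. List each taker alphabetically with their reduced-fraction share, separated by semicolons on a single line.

No spouse, descendants, or parent survives, so the estate passes to Ryo's siblings per stirpes.
Half-blood and whole-blood siblings take equally under the stated rule.
The estate is divided into 4 equal shares of 1/4 among Emiko, Yoshiko, Daichi, Haruki.
Emiko is living and takes 1/4.
Yoshiko predeceased; the 1/4 allotted to Yoshiko's branch passes to Yoshiko's issue by representation.
The 1/4 is divided into 2 equal shares of 1/8 among Midori, Mariko.
Midori is living and takes 1/8.
Mariko is living and takes 1/8.
Daichi is living and takes 1/4.
Haruki is living and takes 1/4.

Daichi 1/4; Emiko 1/4; Haruki 1/4; Mariko 1/8; Midori 1/8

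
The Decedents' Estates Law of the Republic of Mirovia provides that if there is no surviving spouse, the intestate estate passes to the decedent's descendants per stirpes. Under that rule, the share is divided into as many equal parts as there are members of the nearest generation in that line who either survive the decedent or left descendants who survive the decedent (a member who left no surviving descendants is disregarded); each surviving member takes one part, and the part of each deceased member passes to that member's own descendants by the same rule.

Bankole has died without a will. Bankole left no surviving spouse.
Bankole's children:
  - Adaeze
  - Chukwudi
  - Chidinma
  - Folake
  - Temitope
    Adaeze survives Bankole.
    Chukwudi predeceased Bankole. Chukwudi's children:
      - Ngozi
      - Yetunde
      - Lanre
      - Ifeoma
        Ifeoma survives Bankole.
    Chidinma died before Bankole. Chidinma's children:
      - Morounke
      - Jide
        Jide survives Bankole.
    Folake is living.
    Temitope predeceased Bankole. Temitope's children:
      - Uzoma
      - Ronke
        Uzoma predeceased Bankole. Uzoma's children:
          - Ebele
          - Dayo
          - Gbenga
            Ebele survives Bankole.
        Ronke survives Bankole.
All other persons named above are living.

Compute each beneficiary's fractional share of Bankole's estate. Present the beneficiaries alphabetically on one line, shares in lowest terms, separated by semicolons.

Adaeze 1/5; Dayo 1/30; Ebele 1/30; Folake 1/5; Gbenga 1/30; Ifeoma 1/20; Jide 1/10; Lanre 1/20; Morounke 1/10; Ngozi 1/20; Ronke 1/10; Yetunde 1/20

There is no surviving spouse, so the entire estate passes to Bankole's descendants per stirpes.
The estate is divided into 5 equal shares of 1/5 among Adaeze, Chukwudi, Chidinma, Folake, Temitope.
Adaeze is living and takes 1/5.
Chukwudi predeceased; the 1/5 allotted to Chukwudi's branch passes to Chukwudi's issue by representation.
The 1/5 is divided into 4 equal shares of 1/20 among Ngozi, Yetunde, Lanre, Ifeoma.
Ngozi is living and takes 1/20.
Yetunde is living and takes 1/20.
Lanre is living and takes 1/20.
Ifeoma is living and takes 1/20.
Chidinma predeceased; the 1/5 allotted to Chidinma's branch passes to Chidinma's issue by representation.
The 1/5 is divided into 2 equal shares of 1/10 among Morounke, Jide.
Morounke is living and takes 1/10.
Jide is living and takes 1/10.
Folake is living and takes 1/5.
Temitope predeceased; the 1/5 allotted to Temitope's branch passes to Temitope's issue by representation.
The 1/5 is divided into 2 equal shares of 1/10 among Uzoma, Ronke.
Uzoma predeceased; the 1/10 allotted to Uzoma's branch passes to Uzoma's issue by representation.
The 1/10 is divided into 3 equal shares of 1/30 among Ebele, Dayo, Gbenga.
Ebele is living and takes 1/30.
Dayo is living and takes 1/30.
Gbenga is living and takes 1/30.
Ronke is living and takes 1/10.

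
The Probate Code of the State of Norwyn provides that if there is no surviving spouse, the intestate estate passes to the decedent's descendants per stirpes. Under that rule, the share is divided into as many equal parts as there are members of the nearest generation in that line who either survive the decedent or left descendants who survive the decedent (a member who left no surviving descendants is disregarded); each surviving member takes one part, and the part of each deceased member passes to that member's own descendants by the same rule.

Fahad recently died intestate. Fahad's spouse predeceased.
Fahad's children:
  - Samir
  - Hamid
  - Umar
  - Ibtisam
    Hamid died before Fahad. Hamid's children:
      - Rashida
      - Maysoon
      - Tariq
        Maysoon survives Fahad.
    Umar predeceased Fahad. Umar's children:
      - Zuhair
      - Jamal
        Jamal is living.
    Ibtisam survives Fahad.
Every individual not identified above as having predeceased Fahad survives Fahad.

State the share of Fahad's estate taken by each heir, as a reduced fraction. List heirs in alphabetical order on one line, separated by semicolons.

There is no surviving spouse, so the entire estate passes to Fahad's descendants per stirpes.
The estate is divided into 4 equal shares of 1/4 among Samir, Hamid, Umar, Ibtisam.
Samir is living and takes 1/4.
Hamid predeceased; the 1/4 allotted to Hamid's branch passes to Hamid's issue by representation.
The 1/4 is divided into 3 equal shares of 1/12 among Rashida, Maysoon, Tariq.
Rashida is living and takes 1/12.
Maysoon is living and takes 1/12.
Tariq is living and takes 1/12.
Umar predeceased; the 1/4 allotted to Umar's branch passes to Umar's issue by representation.
The 1/4 is divided into 2 equal shares of 1/8 among Zuhair, Jamal.
Zuhair is living and takes 1/8.
Jamal is living and takes 1/8.
Ibtisam is living and takes 1/4.

Ibtisam 1/4; Jamal 1/8; Maysoon 1/12; Rashida 1/12; Samir 1/4; Tariq 1/12; Zuhair 1/8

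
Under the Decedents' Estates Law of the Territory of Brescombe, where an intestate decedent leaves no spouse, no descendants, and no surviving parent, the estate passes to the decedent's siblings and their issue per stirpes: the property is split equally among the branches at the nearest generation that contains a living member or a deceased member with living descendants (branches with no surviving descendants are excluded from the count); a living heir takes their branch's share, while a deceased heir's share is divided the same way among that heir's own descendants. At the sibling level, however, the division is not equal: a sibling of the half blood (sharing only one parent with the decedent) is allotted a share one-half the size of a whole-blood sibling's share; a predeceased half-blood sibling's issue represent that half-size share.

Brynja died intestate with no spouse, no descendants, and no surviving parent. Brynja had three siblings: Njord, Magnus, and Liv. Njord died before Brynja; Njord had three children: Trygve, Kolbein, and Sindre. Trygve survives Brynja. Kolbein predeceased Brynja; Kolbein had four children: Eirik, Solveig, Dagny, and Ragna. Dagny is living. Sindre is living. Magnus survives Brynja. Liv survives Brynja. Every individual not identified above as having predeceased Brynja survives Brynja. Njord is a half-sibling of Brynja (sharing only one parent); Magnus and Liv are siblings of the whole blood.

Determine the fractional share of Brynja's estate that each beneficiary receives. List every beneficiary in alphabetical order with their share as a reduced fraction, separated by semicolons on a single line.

Dagny 1/60; Eirik 1/60; Liv 2/5; Magnus 2/5; Ragna 1/60; Sindre 1/15; Solveig 1/60; Trygve 1/15

No spouse, descendants, or parent survives, so the estate passes to Brynja's siblings per stirpes.
Half-blood siblings count for one-half the weight of whole-blood siblings at the initial division.
Dividing 1 in proportion to weights (total weight 5/2): Njord (weight 1/2) → 1/5; Magnus (weight 1) → 2/5; Liv (weight 1) → 2/5.
Njord predeceased; the 1/5 allotted to Njord's branch passes to Njord's issue by representation.
The 1/5 is divided into 3 equal shares of 1/15 among Trygve, Kolbein, Sindre.
Trygve is living and takes 1/15.
Kolbein predeceased; the 1/15 allotted to Kolbein's branch passes to Kolbein's issue by representation.
The 1/15 is divided into 4 equal shares of 1/60 among Eirik, Solveig, Dagny, Ragna.
Eirik is living and takes 1/60.
Solveig is living and takes 1/60.
Dagny is living and takes 1/60.
Ragna is living and takes 1/60.
Sindre is living and takes 1/15.
Magnus is living and takes 2/5.
Liv is living and takes 2/5.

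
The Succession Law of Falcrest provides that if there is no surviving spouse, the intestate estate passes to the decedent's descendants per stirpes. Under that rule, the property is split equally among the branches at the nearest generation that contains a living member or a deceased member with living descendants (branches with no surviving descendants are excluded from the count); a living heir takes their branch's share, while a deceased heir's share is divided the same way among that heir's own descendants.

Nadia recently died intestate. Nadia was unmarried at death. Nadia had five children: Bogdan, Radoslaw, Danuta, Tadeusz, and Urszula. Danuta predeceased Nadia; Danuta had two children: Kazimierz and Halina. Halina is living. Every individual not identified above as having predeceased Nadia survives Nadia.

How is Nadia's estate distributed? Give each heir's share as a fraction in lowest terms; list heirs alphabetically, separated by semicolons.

There is no surviving spouse, so the entire estate passes to Nadia's descendants per stirpes.
The estate is divided into 5 equal shares of 1/5 among Bogdan, Radoslaw, Danuta, Tadeusz, Urszula.
Bogdan is living and takes 1/5.
Radoslaw is living and takes 1/5.
Danuta predeceased; the 1/5 allotted to Danuta's branch passes to Danuta's issue by representation.
The 1/5 is divided into 2 equal shares of 1/10 among Kazimierz, Halina.
Kazimierz is living and takes 1/10.
Halina is living and takes 1/10.
Tadeusz is living and takes 1/5.
Urszula is living and takes 1/5.

Bogdan 1/5; Halina 1/10; Kazimierz 1/10; Radoslaw 1/5; Tadeusz 1/5; Urszula 1/5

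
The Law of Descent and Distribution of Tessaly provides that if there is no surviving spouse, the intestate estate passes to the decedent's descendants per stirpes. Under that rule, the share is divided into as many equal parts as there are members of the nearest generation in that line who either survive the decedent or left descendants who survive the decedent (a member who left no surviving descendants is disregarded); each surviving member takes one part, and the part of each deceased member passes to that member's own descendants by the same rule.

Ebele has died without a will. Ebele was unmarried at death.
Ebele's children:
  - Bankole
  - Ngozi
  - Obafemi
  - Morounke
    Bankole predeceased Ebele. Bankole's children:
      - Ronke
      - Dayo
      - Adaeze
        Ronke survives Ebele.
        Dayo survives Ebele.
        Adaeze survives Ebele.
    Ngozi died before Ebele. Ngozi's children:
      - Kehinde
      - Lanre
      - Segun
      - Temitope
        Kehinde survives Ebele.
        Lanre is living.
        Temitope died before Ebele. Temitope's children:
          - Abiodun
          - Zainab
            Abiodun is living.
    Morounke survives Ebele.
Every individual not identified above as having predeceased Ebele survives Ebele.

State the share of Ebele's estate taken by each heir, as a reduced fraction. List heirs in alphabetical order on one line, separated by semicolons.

There is no surviving spouse, so the entire estate passes to Ebele's descendants per stirpes.
The estate is divided into 4 equal shares of 1/4 among Bankole, Ngozi, Obafemi, Morounke.
Bankole predeceased; the 1/4 allotted to Bankole's branch passes to Bankole's issue by representation.
The 1/4 is divided into 3 equal shares of 1/12 among Ronke, Dayo, Adaeze.
Ronke is living and takes 1/12.
Dayo is living and takes 1/12.
Adaeze is living and takes 1/12.
Ngozi predeceased; the 1/4 allotted to Ngozi's branch passes to Ngozi's issue by representation.
The 1/4 is divided into 4 equal shares of 1/16 among Kehinde, Lanre, Segun, Temitope.
Kehinde is living and takes 1/16.
Lanre is living and takes 1/16.
Segun is living and takes 1/16.
Temitope predeceased; the 1/16 allotted to Temitope's branch passes to Temitope's issue by representation.
The 1/16 is divided into 2 equal shares of 1/32 among Abiodun, Zainab.
Abiodun is living and takes 1/32.
Zainab is living and takes 1/32.
Obafemi is living and takes 1/4.
Morounke is living and takes 1/4.

Abiodun 1/32; Adaeze 1/12; Dayo 1/12; Kehinde 1/16; Lanre 1/16; Morounke 1/4; Obafemi 1/4; Ronke 1/12; Segun 1/16; Zainab 1/32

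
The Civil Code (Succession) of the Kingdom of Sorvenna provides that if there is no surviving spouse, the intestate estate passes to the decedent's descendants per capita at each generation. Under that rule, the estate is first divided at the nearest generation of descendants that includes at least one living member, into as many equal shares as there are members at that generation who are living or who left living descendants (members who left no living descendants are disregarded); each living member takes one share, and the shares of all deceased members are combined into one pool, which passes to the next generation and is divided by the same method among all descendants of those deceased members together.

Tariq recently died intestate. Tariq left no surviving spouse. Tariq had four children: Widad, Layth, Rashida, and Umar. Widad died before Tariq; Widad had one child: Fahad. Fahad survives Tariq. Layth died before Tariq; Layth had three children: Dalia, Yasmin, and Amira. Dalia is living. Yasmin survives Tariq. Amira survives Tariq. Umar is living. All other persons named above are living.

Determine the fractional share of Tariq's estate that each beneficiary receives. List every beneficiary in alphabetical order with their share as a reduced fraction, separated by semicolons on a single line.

There is no surviving spouse, so the entire estate passes to Tariq's descendants per capita at each generation.
At generation 1 (Widad, Layth, Rashida, Umar) there are 4 shares of (1)/4 = 1/4 each.
Living: Rashida and Umar — each takes 1/4.
Deceased: Widad and Layth. Their combined 1/2 is pooled and carried to generation 2.
At generation 2 (Fahad, Dalia, Yasmin, Amira) there are 4 shares of (1/2)/4 = 1/8 each.
Living: Fahad, Dalia, Yasmin, and Amira — each takes 1/8.

Amira 1/8; Dalia 1/8; Fahad 1/8; Rashida 1/4; Umar 1/4; Yasmin 1/8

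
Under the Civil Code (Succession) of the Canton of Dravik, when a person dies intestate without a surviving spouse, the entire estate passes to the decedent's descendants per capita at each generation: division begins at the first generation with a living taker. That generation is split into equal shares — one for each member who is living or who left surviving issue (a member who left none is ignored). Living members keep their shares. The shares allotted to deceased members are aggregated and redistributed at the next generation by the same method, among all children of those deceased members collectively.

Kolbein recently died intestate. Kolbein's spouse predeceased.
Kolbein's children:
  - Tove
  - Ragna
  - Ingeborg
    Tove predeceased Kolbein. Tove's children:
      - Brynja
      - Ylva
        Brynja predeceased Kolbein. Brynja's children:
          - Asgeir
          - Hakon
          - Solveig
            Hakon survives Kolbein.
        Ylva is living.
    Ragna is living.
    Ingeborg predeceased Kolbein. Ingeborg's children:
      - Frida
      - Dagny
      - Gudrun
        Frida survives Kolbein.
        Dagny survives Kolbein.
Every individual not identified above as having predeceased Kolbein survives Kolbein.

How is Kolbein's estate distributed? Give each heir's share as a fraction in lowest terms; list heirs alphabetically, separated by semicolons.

Asgeir 2/45; Dagny 2/15; Frida 2/15; Gudrun 2/15; Hakon 2/45; Ragna 1/3; Solveig 2/45; Ylva 2/15

There is no surviving spouse, so the entire estate passes to Kolbein's descendants per capita at each generation.
At generation 1 (Tove, Ragna, Ingeborg) there are 3 shares of (1)/3 = 1/3 each.
Living: Ragna — each takes 1/3.
Deceased: Tove and Ingeborg. Their combined 2/3 is pooled and carried to generation 2.
At generation 2 (Brynja, Ylva, Frida, Dagny, Gudrun) there are 5 shares of (2/3)/5 = 2/15 each.
Living: Ylva, Frida, Dagny, and Gudrun — each takes 2/15.
Deceased: Brynja. That 2/15 share is carried to generation 3.
At generation 3 (Asgeir, Hakon, Solveig) there are 3 shares of (2/15)/3 = 2/45 each.
Living: Asgeir, Hakon, and Solveig — each takes 2/45.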